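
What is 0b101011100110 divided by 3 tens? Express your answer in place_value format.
Convert 0b101011100110 (binary) → 2048 + 512 + 128 + 64 + 32 + 4 + 2 = 2790 (decimal)
Convert 3 tens (place-value notation) → 3×10 = 30 (decimal)
Compute 2790 ÷ 30 = 93
Convert 93 (decimal) → 93 = 9×10 + 3 → 9 tens, 3 ones (place-value notation)
9 tens, 3 ones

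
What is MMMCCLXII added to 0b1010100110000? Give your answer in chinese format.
Convert MMMCCLXII (Roman numeral) → 1000 + 1000 + 1000 + 100 + 100 + 50 + 10 + 1 + 1 = 3262 (decimal)
Convert 0b1010100110000 (binary) → 4096 + 1024 + 256 + 32 + 16 = 5424 (decimal)
Compute 3262 + 5424 = 8686
Convert 8686 (decimal) → 8686 = 8×1000 + 6×100 + 8×10 + 6 → 八千六百八十六 (Chinese numeral)
八千六百八十六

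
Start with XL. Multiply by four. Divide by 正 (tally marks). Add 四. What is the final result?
Convert XL (Roman numeral) → 40 (decimal)
Start: 40
Convert four (English words) → 4 (decimal)
40 × 4 = 160
Convert 正 (tally marks) → 5 (decimal)
160 ÷ 5 = 32
Convert 四 (Chinese numeral) → 4 (decimal)
32 + 4 = 36
36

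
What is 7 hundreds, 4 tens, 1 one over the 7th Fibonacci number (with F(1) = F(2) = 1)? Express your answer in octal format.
Convert 7 hundreds, 4 tens, 1 one (place-value notation) → 7×100 + 4×10 + 1 = 741 (decimal)
Convert the 7th Fibonacci number (with F(1) = F(2) = 1) (Fibonacci index) → 1, 1, 2, 3, 5, 8, 13 → 13 (decimal)
Compute 741 ÷ 13 = 57
Convert 57 (decimal) → 57 = 7×8 + 1 → 0o71 (octal)
0o71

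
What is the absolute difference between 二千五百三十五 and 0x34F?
Convert 二千五百三十五 (Chinese numeral) → 2×1000 + 5×100 + 3×10 + 5 = 2535 (decimal)
Convert 0x34F (hexadecimal) → 3×256 + 4×16 + 15 = 847 (decimal)
Compute |2535 - 847| = 1688
1688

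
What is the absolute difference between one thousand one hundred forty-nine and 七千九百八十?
Convert one thousand one hundred forty-nine (English words) → 1×1000 + 1×100 + 49 = 1149 (decimal)
Convert 七千九百八十 (Chinese numeral) → 7×1000 + 9×100 + 8×10 = 7980 (decimal)
Compute |1149 - 7980| = 6831
6831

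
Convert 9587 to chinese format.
Convert 9587 (decimal) → 9587 = 9×1000 + 5×100 + 8×10 + 7 → 九千五百八十七 (Chinese numeral)
九千五百八十七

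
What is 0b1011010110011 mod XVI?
Convert 0b1011010110011 (binary) → 4096 + 1024 + 512 + 128 + 32 + 16 + 2 + 1 = 5811 (decimal)
Convert XVI (Roman numeral) → 10 + 5 + 1 = 16 (decimal)
Compute 5811 mod 16 = 3
3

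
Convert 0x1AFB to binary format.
Convert 0x1AFB (hexadecimal) → 1×4096 + 10×256 + 15×16 + 11 = 6907 (decimal)
Convert 6907 (decimal) → 6907 = 4096 + 2048 + 512 + 128 + 64 + 32 + 16 + 8 + 2 + 1 → 0b1101011111011 (binary)
0b1101011111011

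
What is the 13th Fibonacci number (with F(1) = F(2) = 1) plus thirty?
The 13th Fibonacci number (with F(1) = F(2) = 1): 1, 1, 2, 3, 5, 8, 13, 21, 34, 55, 89, 144, 233 → 233
Convert thirty (English words) → 30 (decimal)
Compute 233 + 30 = 263
263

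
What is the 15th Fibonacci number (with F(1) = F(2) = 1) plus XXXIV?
The 15th Fibonacci number (with F(1) = F(2) = 1): 1, 1, 2, 3, 5, 8, 13, 21, 34, 55, 89, 144, 233, 377, 610 → 610
Convert XXXIV (Roman numeral) → 10 + 10 + 10 + 4 = 34 (decimal)
Compute 610 + 34 = 644
644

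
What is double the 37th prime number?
The 37th prime number = 157
Compute 157 × 2 = 314
314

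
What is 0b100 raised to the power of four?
Convert 0b100 (binary) → 4 (decimal)
Convert four (English words) → 4 (decimal)
Compute 4 ^ 4 = 256
256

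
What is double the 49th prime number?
The 49th prime number = 227
Compute 227 × 2 = 454
454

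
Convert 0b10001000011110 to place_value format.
Convert 0b10001000011110 (binary) → 8192 + 512 + 16 + 8 + 4 + 2 = 8734 (decimal)
Convert 8734 (decimal) → 8734 = 8×1000 + 7×100 + 3×10 + 4 → 8 thousands, 7 hundreds, 3 tens, 4 ones (place-value notation)
8 thousands, 7 hundreds, 3 tens, 4 ones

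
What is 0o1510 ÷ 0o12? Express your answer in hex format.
Convert 0o1510 (octal) → 1×512 + 5×64 + 1×8 = 840 (decimal)
Convert 0o12 (octal) → 1×8 + 2 = 10 (decimal)
Compute 840 ÷ 10 = 84
Convert 84 (decimal) → 84 = 5×16 + 4 → 0x54 (hexadecimal)
0x54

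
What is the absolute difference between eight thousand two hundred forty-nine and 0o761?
Convert eight thousand two hundred forty-nine (English words) → 8×1000 + 2×100 + 49 = 8249 (decimal)
Convert 0o761 (octal) → 7×64 + 6×8 + 1 = 497 (decimal)
Compute |8249 - 497| = 7752
7752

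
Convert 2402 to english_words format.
Convert 2402 (decimal) → 2402 = 2×1000 + 4×100 + 2 → two thousand four hundred two (English words)
two thousand four hundred two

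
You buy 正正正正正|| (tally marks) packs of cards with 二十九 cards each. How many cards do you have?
Convert 二十九 (Chinese numeral) → 2×10 + 9 = 29 (decimal)
Convert 正正正正正|| (tally marks) → 5 + 5 + 5 + 5 + 5 + 2 = 27 (decimal)
Compute 29 × 27 = 783
783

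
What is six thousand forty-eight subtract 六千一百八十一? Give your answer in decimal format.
Convert six thousand forty-eight (English words) → 6×1000 + 48 = 6048 (decimal)
Convert 六千一百八十一 (Chinese numeral) → 6×1000 + 1×100 + 8×10 + 1 = 6181 (decimal)
Compute 6048 - 6181 = -133
-133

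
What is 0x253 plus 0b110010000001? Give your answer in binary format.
Convert 0x253 (hexadecimal) → 2×256 + 5×16 + 3 = 595 (decimal)
Convert 0b110010000001 (binary) → 2048 + 1024 + 128 + 1 = 3201 (decimal)
Compute 595 + 3201 = 3796
Convert 3796 (decimal) → 3796 = 2048 + 1024 + 512 + 128 + 64 + 16 + 4 → 0b111011010100 (binary)
0b111011010100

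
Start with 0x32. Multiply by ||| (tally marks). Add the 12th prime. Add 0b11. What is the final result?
Convert 0x32 (hexadecimal) → 3×16 + 2 = 50 (decimal)
Start: 50
Convert ||| (tally marks) → 3 (decimal)
50 × 3 = 150
Convert the 12th prime (prime index) → 37 (decimal)
150 + 37 = 187
Convert 0b11 (binary) → 2 + 1 = 3 (decimal)
187 + 3 = 190
190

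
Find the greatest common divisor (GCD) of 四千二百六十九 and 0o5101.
Convert 四千二百六十九 (Chinese numeral) → 4×1000 + 2×100 + 6×10 + 9 = 4269 (decimal)
Convert 0o5101 (octal) → 5×512 + 1×64 + 1 = 2625 (decimal)
Compute gcd(4269, 2625) = 3
3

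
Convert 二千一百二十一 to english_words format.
Convert 二千一百二十一 (Chinese numeral) → 2×1000 + 1×100 + 2×10 + 1 = 2121 (decimal)
Convert 2121 (decimal) → 2121 = 2×1000 + 1×100 + 21 → two thousand one hundred twenty-one (English words)
two thousand one hundred twenty-one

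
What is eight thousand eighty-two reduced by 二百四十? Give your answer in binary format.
Convert eight thousand eighty-two (English words) → 8×1000 + 82 = 8082 (decimal)
Convert 二百四十 (Chinese numeral) → 2×100 + 4×10 = 240 (decimal)
Compute 8082 - 240 = 7842
Convert 7842 (decimal) → 7842 = 4096 + 2048 + 1024 + 512 + 128 + 32 + 2 → 0b1111010100010 (binary)
0b1111010100010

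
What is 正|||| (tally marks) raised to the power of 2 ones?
Convert 正|||| (tally marks) → 5 + 4 = 9 (decimal)
Convert 2 ones (place-value notation) → 2 (decimal)
Compute 9 ^ 2 = 81
81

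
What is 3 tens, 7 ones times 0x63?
Convert 3 tens, 7 ones (place-value notation) → 3×10 + 7 = 37 (decimal)
Convert 0x63 (hexadecimal) → 6×16 + 3 = 99 (decimal)
Compute 37 × 99 = 3663
3663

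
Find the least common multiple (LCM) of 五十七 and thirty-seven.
Convert 五十七 (Chinese numeral) → 5×10 + 7 = 57 (decimal)
Convert thirty-seven (English words) → 37 (decimal)
Compute lcm(57, 37) = 2109
2109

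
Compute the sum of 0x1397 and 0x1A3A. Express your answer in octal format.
Convert 0x1397 (hexadecimal) → 1×4096 + 3×256 + 9×16 + 7 = 5015 (decimal)
Convert 0x1A3A (hexadecimal) → 1×4096 + 10×256 + 3×16 + 10 = 6714 (decimal)
Compute 5015 + 6714 = 11729
Convert 11729 (decimal) → 11729 = 2×4096 + 6×512 + 7×64 + 2×8 + 1 → 0o26721 (octal)
0o26721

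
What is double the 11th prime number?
The 11th prime number = 31
Compute 31 × 2 = 62
62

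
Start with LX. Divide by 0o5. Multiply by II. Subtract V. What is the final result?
Convert LX (Roman numeral) → 50 + 10 = 60 (decimal)
Start: 60
Convert 0o5 (octal) → 5 (decimal)
60 ÷ 5 = 12
Convert II (Roman numeral) → 1 + 1 = 2 (decimal)
12 × 2 = 24
Convert V (Roman numeral) → 5 (decimal)
24 - 5 = 19
19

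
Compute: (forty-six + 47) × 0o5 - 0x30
Convert forty-six (English words) → 46 (decimal)
Convert 0o5 (octal) → 5 (decimal)
Convert 0x30 (hexadecimal) → 3×16 = 48 (decimal)
Expression in decimal: (46 + 47) × 5 - 48
Parentheses first: 46 + 47 = 93
Multiply: 93 × 5 = 465
Subtract: 465 - 48 = 417
417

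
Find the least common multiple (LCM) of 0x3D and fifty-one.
Convert 0x3D (hexadecimal) → 3×16 + 13 = 61 (decimal)
Convert fifty-one (English words) → 51 (decimal)
Compute lcm(61, 51) = 3111
3111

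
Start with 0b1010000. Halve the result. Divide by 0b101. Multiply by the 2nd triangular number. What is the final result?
Convert 0b1010000 (binary) → 64 + 16 = 80 (decimal)
Start: 80
80 ÷ 2 = 40
Convert 0b101 (binary) → 4 + 1 = 5 (decimal)
40 ÷ 5 = 8
Convert the 2nd triangular number (triangular index) → 2×3/2 = 3 (decimal)
8 × 3 = 24
24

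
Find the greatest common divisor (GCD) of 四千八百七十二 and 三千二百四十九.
Convert 四千八百七十二 (Chinese numeral) → 4×1000 + 8×100 + 7×10 + 2 = 4872 (decimal)
Convert 三千二百四十九 (Chinese numeral) → 3×1000 + 2×100 + 4×10 + 9 = 3249 (decimal)
Compute gcd(4872, 3249) = 3
3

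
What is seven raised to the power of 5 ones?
Convert seven (English words) → 7 (decimal)
Convert 5 ones (place-value notation) → 5 (decimal)
Compute 7 ^ 5 = 16807
16807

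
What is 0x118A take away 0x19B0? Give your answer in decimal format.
Convert 0x118A (hexadecimal) → 1×4096 + 1×256 + 8×16 + 10 = 4490 (decimal)
Convert 0x19B0 (hexadecimal) → 1×4096 + 9×256 + 11×16 = 6576 (decimal)
Compute 4490 - 6576 = -2086
-2086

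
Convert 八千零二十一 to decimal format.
Convert 八千零二十一 (Chinese numeral) → 8×1000 + 2×10 + 1 = 8021 (decimal)
8021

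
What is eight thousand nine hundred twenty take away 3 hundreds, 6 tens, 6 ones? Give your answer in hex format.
Convert eight thousand nine hundred twenty (English words) → 8×1000 + 9×100 + 20 = 8920 (decimal)
Convert 3 hundreds, 6 tens, 6 ones (place-value notation) → 3×100 + 6×10 + 6 = 366 (decimal)
Compute 8920 - 366 = 8554
Convert 8554 (decimal) → 8554 = 2×4096 + 1×256 + 6×16 + 10 → 0x216A (hexadecimal)
0x216A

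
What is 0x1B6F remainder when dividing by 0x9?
Convert 0x1B6F (hexadecimal) → 1×4096 + 11×256 + 6×16 + 15 = 7023 (decimal)
Convert 0x9 (hexadecimal) → 9 (decimal)
Compute 7023 mod 9 = 3
3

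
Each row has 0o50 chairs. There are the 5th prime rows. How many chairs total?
Convert 0o50 (octal) → 5×8 = 40 (decimal)
Convert the 5th prime (prime index) → 11 (decimal)
Compute 40 × 11 = 440
440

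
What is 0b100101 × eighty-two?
Convert 0b100101 (binary) → 32 + 4 + 1 = 37 (decimal)
Convert eighty-two (English words) → 82 (decimal)
Compute 37 × 82 = 3034
3034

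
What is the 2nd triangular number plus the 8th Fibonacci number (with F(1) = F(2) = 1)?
The 2nd triangular number = 2×3/2 = 3
Convert the 8th Fibonacci number (with F(1) = F(2) = 1) (Fibonacci index) → 1, 1, 2, 3, 5, 8, 13, 21 → 21 (decimal)
Compute 3 + 21 = 24
24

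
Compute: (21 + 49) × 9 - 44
Parentheses first: 21 + 49 = 70
Multiply: 70 × 9 = 630
Subtract: 630 - 44 = 586
586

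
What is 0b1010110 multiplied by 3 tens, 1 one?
Convert 0b1010110 (binary) → 64 + 16 + 4 + 2 = 86 (decimal)
Convert 3 tens, 1 one (place-value notation) → 3×10 + 1 = 31 (decimal)
Compute 86 × 31 = 2666
2666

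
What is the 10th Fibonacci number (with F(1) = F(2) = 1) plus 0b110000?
The 10th Fibonacci number (with F(1) = F(2) = 1): 1, 1, 2, 3, 5, 8, 13, 21, 34, 55 → 55
Convert 0b110000 (binary) → 32 + 16 = 48 (decimal)
Compute 55 + 48 = 103
103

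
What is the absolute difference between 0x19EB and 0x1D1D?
Convert 0x19EB (hexadecimal) → 1×4096 + 9×256 + 14×16 + 11 = 6635 (decimal)
Convert 0x1D1D (hexadecimal) → 1×4096 + 13×256 + 1×16 + 13 = 7453 (decimal)
Compute |6635 - 7453| = 818
818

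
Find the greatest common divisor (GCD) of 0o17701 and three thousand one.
Convert 0o17701 (octal) → 1×4096 + 7×512 + 7×64 + 1 = 8129 (decimal)
Convert three thousand one (English words) → 3×1000 + 1 = 3001 (decimal)
Compute gcd(8129, 3001) = 1
1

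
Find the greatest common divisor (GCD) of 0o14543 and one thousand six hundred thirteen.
Convert 0o14543 (octal) → 1×4096 + 4×512 + 5×64 + 4×8 + 3 = 6499 (decimal)
Convert one thousand six hundred thirteen (English words) → 1×1000 + 6×100 + 13 = 1613 (decimal)
Compute gcd(6499, 1613) = 1
1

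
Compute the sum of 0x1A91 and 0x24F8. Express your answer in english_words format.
Convert 0x1A91 (hexadecimal) → 1×4096 + 10×256 + 9×16 + 1 = 6801 (decimal)
Convert 0x24F8 (hexadecimal) → 2×4096 + 4×256 + 15×16 + 8 = 9464 (decimal)
Compute 6801 + 9464 = 16265
Convert 16265 (decimal) → 16265 = 16×1000 + 2×100 + 65 → sixteen thousand two hundred sixty-five (English words)
sixteen thousand two hundred sixty-five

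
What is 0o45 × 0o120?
Convert 0o45 (octal) → 4×8 + 5 = 37 (decimal)
Convert 0o120 (octal) → 1×64 + 2×8 = 80 (decimal)
Compute 37 × 80 = 2960
2960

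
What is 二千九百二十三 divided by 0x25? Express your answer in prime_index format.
Convert 二千九百二十三 (Chinese numeral) → 2×1000 + 9×100 + 2×10 + 3 = 2923 (decimal)
Convert 0x25 (hexadecimal) → 2×16 + 5 = 37 (decimal)
Compute 2923 ÷ 37 = 79
Convert 79 (decimal) → the 22nd prime (prime index)
the 22nd prime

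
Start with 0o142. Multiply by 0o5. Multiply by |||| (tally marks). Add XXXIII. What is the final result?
Convert 0o142 (octal) → 1×64 + 4×8 + 2 = 98 (decimal)
Start: 98
Convert 0o5 (octal) → 5 (decimal)
98 × 5 = 490
Convert |||| (tally marks) → 4 (decimal)
490 × 4 = 1960
Convert XXXIII (Roman numeral) → 10 + 10 + 10 + 1 + 1 + 1 = 33 (decimal)
1960 + 33 = 1993
1993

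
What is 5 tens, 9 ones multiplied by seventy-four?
Convert 5 tens, 9 ones (place-value notation) → 5×10 + 9 = 59 (decimal)
Convert seventy-four (English words) → 74 (decimal)
Compute 59 × 74 = 4366
4366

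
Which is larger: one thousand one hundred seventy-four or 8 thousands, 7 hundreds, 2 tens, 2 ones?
Convert one thousand one hundred seventy-four (English words) → 1×1000 + 1×100 + 74 = 1174 (decimal)
Convert 8 thousands, 7 hundreds, 2 tens, 2 ones (place-value notation) → 8×1000 + 7×100 + 2×10 + 2 = 8722 (decimal)
Compare 1174 vs 8722: larger = 8722
8722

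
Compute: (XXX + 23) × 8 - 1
Convert XXX (Roman numeral) → 10 + 10 + 10 = 30 (decimal)
Expression in decimal: (30 + 23) × 8 - 1
Parentheses first: 30 + 23 = 53
Multiply: 53 × 8 = 424
Subtract: 424 - 1 = 423
423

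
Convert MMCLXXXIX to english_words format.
Convert MMCLXXXIX (Roman numeral) → 1000 + 1000 + 100 + 50 + 10 + 10 + 10 + 9 = 2189 (decimal)
Convert 2189 (decimal) → 2189 = 2×1000 + 1×100 + 89 → two thousand one hundred eighty-nine (English words)
two thousand one hundred eighty-nine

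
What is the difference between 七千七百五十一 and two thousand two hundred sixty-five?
Convert 七千七百五十一 (Chinese numeral) → 7×1000 + 7×100 + 5×10 + 1 = 7751 (decimal)
Convert two thousand two hundred sixty-five (English words) → 2×1000 + 2×100 + 65 = 2265 (decimal)
Difference: |7751 - 2265| = 5486
5486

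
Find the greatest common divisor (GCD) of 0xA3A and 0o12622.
Convert 0xA3A (hexadecimal) → 10×256 + 3×16 + 10 = 2618 (decimal)
Convert 0o12622 (octal) → 1×4096 + 2×512 + 6×64 + 2×8 + 2 = 5522 (decimal)
Compute gcd(2618, 5522) = 22
22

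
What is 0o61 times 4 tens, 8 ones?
Convert 0o61 (octal) → 6×8 + 1 = 49 (decimal)
Convert 4 tens, 8 ones (place-value notation) → 4×10 + 8 = 48 (decimal)
Compute 49 × 48 = 2352
2352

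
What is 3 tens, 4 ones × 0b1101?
Convert 3 tens, 4 ones (place-value notation) → 3×10 + 4 = 34 (decimal)
Convert 0b1101 (binary) → 8 + 4 + 1 = 13 (decimal)
Compute 34 × 13 = 442
442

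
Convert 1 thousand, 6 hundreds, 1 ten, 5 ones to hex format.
Convert 1 thousand, 6 hundreds, 1 ten, 5 ones (place-value notation) → 1×1000 + 6×100 + 1×10 + 5 = 1615 (decimal)
Convert 1615 (decimal) → 1615 = 6×256 + 4×16 + 15 → 0x64F (hexadecimal)
0x64F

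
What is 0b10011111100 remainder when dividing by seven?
Convert 0b10011111100 (binary) → 1024 + 128 + 64 + 32 + 16 + 8 + 4 = 1276 (decimal)
Convert seven (English words) → 7 (decimal)
Compute 1276 mod 7 = 2
2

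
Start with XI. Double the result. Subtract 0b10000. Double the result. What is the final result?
Convert XI (Roman numeral) → 10 + 1 = 11 (decimal)
Start: 11
11 × 2 = 22
Convert 0b10000 (binary) → 16 (decimal)
22 - 16 = 6
6 × 2 = 12
12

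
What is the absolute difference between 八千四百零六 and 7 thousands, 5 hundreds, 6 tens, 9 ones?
Convert 八千四百零六 (Chinese numeral) → 8×1000 + 4×100 + 6 = 8406 (decimal)
Convert 7 thousands, 5 hundreds, 6 tens, 9 ones (place-value notation) → 7×1000 + 5×100 + 6×10 + 9 = 7569 (decimal)
Compute |8406 - 7569| = 837
837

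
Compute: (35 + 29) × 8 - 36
Parentheses first: 35 + 29 = 64
Multiply: 64 × 8 = 512
Subtract: 512 - 36 = 476
476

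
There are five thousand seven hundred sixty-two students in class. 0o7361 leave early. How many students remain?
Convert five thousand seven hundred sixty-two (English words) → 5×1000 + 7×100 + 62 = 5762 (decimal)
Convert 0o7361 (octal) → 7×512 + 3×64 + 6×8 + 1 = 3825 (decimal)
Compute 5762 - 3825 = 1937
1937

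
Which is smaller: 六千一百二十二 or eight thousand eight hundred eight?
Convert 六千一百二十二 (Chinese numeral) → 6×1000 + 1×100 + 2×10 + 2 = 6122 (decimal)
Convert eight thousand eight hundred eight (English words) → 8×1000 + 8×100 + 8 = 8808 (decimal)
Compare 6122 vs 8808: smaller = 6122
6122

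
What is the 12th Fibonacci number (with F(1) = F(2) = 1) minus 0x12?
The 12th Fibonacci number (with F(1) = F(2) = 1): 1, 1, 2, 3, 5, 8, 13, 21, 34, 55, 89, 144 → 144
Convert 0x12 (hexadecimal) → 1×16 + 2 = 18 (decimal)
Compute 144 - 18 = 126
126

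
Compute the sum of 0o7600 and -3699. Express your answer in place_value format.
Convert 0o7600 (octal) → 7×512 + 6×64 = 3968 (decimal)
Compute 3968 + -3699 = 269
Convert 269 (decimal) → 269 = 2×100 + 6×10 + 9 → 2 hundreds, 6 tens, 9 ones (place-value notation)
2 hundreds, 6 tens, 9 ones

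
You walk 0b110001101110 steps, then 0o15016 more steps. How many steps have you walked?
Convert 0b110001101110 (binary) → 2048 + 1024 + 64 + 32 + 8 + 4 + 2 = 3182 (decimal)
Convert 0o15016 (octal) → 1×4096 + 5×512 + 1×8 + 6 = 6670 (decimal)
Compute 3182 + 6670 = 9852
9852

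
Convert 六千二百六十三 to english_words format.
Convert 六千二百六十三 (Chinese numeral) → 6×1000 + 2×100 + 6×10 + 3 = 6263 (decimal)
Convert 6263 (decimal) → 6263 = 6×1000 + 2×100 + 63 → six thousand two hundred sixty-three (English words)
six thousand two hundred sixty-three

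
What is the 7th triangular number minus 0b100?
The 7th triangular number = 7×8/2 = 28
Convert 0b100 (binary) → 4 (decimal)
Compute 28 - 4 = 24
24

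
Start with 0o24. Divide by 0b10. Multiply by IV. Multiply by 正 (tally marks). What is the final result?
Convert 0o24 (octal) → 2×8 + 4 = 20 (decimal)
Start: 20
Convert 0b10 (binary) → 2 (decimal)
20 ÷ 2 = 10
Convert IV (Roman numeral) → 4 (decimal)
10 × 4 = 40
Convert 正 (tally marks) → 5 (decimal)
40 × 5 = 200
200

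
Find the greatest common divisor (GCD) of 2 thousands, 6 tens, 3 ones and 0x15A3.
Convert 2 thousands, 6 tens, 3 ones (place-value notation) → 2×1000 + 6×10 + 3 = 2063 (decimal)
Convert 0x15A3 (hexadecimal) → 1×4096 + 5×256 + 10×16 + 3 = 5539 (decimal)
Compute gcd(2063, 5539) = 1
1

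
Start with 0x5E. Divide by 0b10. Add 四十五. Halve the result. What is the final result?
Convert 0x5E (hexadecimal) → 5×16 + 14 = 94 (decimal)
Start: 94
Convert 0b10 (binary) → 2 (decimal)
94 ÷ 2 = 47
Convert 四十五 (Chinese numeral) → 4×10 + 5 = 45 (decimal)
47 + 45 = 92
92 ÷ 2 = 46
46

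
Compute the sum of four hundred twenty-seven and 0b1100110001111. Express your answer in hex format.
Convert four hundred twenty-seven (English words) → 4×100 + 27 = 427 (decimal)
Convert 0b1100110001111 (binary) → 4096 + 2048 + 256 + 128 + 8 + 4 + 2 + 1 = 6543 (decimal)
Compute 427 + 6543 = 6970
Convert 6970 (decimal) → 6970 = 1×4096 + 11×256 + 3×16 + 10 → 0x1B3A (hexadecimal)
0x1B3A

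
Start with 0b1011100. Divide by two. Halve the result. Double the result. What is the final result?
Convert 0b1011100 (binary) → 64 + 16 + 8 + 4 = 92 (decimal)
Start: 92
Convert two (English words) → 2 (decimal)
92 ÷ 2 = 46
46 ÷ 2 = 23
23 × 2 = 46
46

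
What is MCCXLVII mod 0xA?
Convert MCCXLVII (Roman numeral) → 1000 + 100 + 100 + 40 + 5 + 1 + 1 = 1247 (decimal)
Convert 0xA (hexadecimal) → 10 (decimal)
Compute 1247 mod 10 = 7
7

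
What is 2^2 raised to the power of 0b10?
Convert 2^2 (power) → 4 (decimal)
Convert 0b10 (binary) → 2 (decimal)
Compute 4 ^ 2 = 16
16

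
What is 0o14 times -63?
Convert 0o14 (octal) → 1×8 + 4 = 12 (decimal)
Compute 12 × -63 = -756
-756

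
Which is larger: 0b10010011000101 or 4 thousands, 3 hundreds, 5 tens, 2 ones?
Convert 0b10010011000101 (binary) → 8192 + 1024 + 128 + 64 + 4 + 1 = 9413 (decimal)
Convert 4 thousands, 3 hundreds, 5 tens, 2 ones (place-value notation) → 4×1000 + 3×100 + 5×10 + 2 = 4352 (decimal)
Compare 9413 vs 4352: larger = 9413
9413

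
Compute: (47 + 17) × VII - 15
Convert VII (Roman numeral) → 5 + 1 + 1 = 7 (decimal)
Expression in decimal: (47 + 17) × 7 - 15
Parentheses first: 47 + 17 = 64
Multiply: 64 × 7 = 448
Subtract: 448 - 15 = 433
433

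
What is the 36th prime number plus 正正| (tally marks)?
The 36th prime number = 151
Convert 正正| (tally marks) → 5 + 5 + 1 = 11 (decimal)
Compute 151 + 11 = 162
162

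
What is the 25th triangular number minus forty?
The 25th triangular number = 25×26/2 = 325
Convert forty (English words) → 40 (decimal)
Compute 325 - 40 = 285
285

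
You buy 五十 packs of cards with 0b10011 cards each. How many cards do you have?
Convert 0b10011 (binary) → 16 + 2 + 1 = 19 (decimal)
Convert 五十 (Chinese numeral) → 5×10 = 50 (decimal)
Compute 19 × 50 = 950
950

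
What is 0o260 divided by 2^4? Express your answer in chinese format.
Convert 0o260 (octal) → 2×64 + 6×8 = 176 (decimal)
Convert 2^4 (power) → 16 (decimal)
Compute 176 ÷ 16 = 11
Convert 11 (decimal) → 11 = 1×10 + 1 → 十一 (Chinese numeral)
十一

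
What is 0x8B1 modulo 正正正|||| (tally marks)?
Convert 0x8B1 (hexadecimal) → 8×256 + 11×16 + 1 = 2225 (decimal)
Convert 正正正|||| (tally marks) → 5 + 5 + 5 + 4 = 19 (decimal)
Compute 2225 mod 19 = 2
2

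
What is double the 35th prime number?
The 35th prime number = 149
Compute 149 × 2 = 298
298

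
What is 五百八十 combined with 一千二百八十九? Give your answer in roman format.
Convert 五百八十 (Chinese numeral) → 5×100 + 8×10 = 580 (decimal)
Convert 一千二百八十九 (Chinese numeral) → 1×1000 + 2×100 + 8×10 + 9 = 1289 (decimal)
Compute 580 + 1289 = 1869
Convert 1869 (decimal) → 1869 = 1000 + 500 + 100 + 100 + 100 + 50 + 10 + 9 → MDCCCLXIX (Roman numeral)
MDCCCLXIX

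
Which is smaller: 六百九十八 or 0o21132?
Convert 六百九十八 (Chinese numeral) → 6×100 + 9×10 + 8 = 698 (decimal)
Convert 0o21132 (octal) → 2×4096 + 1×512 + 1×64 + 3×8 + 2 = 8794 (decimal)
Compare 698 vs 8794: smaller = 698
698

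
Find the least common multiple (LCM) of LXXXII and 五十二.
Convert LXXXII (Roman numeral) → 50 + 10 + 10 + 10 + 1 + 1 = 82 (decimal)
Convert 五十二 (Chinese numeral) → 5×10 + 2 = 52 (decimal)
Compute lcm(82, 52) = 2132
2132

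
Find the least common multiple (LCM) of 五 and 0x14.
Convert 五 (Chinese numeral) → 5 (decimal)
Convert 0x14 (hexadecimal) → 1×16 + 4 = 20 (decimal)
Compute lcm(5, 20) = 20
20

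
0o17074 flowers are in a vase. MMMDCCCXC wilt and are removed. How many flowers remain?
Convert 0o17074 (octal) → 1×4096 + 7×512 + 7×8 + 4 = 7740 (decimal)
Convert MMMDCCCXC (Roman numeral) → 1000 + 1000 + 1000 + 500 + 100 + 100 + 100 + 90 = 3890 (decimal)
Compute 7740 - 3890 = 3850
3850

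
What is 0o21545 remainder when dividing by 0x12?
Convert 0o21545 (octal) → 2×4096 + 1×512 + 5×64 + 4×8 + 5 = 9061 (decimal)
Convert 0x12 (hexadecimal) → 1×16 + 2 = 18 (decimal)
Compute 9061 mod 18 = 7
7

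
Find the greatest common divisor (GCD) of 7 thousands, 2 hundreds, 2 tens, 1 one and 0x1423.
Convert 7 thousands, 2 hundreds, 2 tens, 1 one (place-value notation) → 7×1000 + 2×100 + 2×10 + 1 = 7221 (decimal)
Convert 0x1423 (hexadecimal) → 1×4096 + 4×256 + 2×16 + 3 = 5155 (decimal)
Compute gcd(7221, 5155) = 1
1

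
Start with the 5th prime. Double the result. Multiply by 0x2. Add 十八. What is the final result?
Convert the 5th prime (prime index) → 11 (decimal)
Start: 11
11 × 2 = 22
Convert 0x2 (hexadecimal) → 2 (decimal)
22 × 2 = 44
Convert 十八 (Chinese numeral) → 1×10 + 8 = 18 (decimal)
44 + 18 = 62
62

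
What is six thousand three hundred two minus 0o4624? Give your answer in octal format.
Convert six thousand three hundred two (English words) → 6×1000 + 3×100 + 2 = 6302 (decimal)
Convert 0o4624 (octal) → 4×512 + 6×64 + 2×8 + 4 = 2452 (decimal)
Compute 6302 - 2452 = 3850
Convert 3850 (decimal) → 3850 = 7×512 + 4×64 + 1×8 + 2 → 0o7412 (octal)
0o7412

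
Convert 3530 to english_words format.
Convert 3530 (decimal) → 3530 = 3×1000 + 5×100 + 30 → three thousand five hundred thirty (English words)
three thousand five hundred thirty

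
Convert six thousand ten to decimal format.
Convert six thousand ten (English words) → 6×1000 + 10 = 6010 (decimal)
6010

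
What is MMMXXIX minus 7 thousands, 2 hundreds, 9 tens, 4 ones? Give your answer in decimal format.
Convert MMMXXIX (Roman numeral) → 1000 + 1000 + 1000 + 10 + 10 + 9 = 3029 (decimal)
Convert 7 thousands, 2 hundreds, 9 tens, 4 ones (place-value notation) → 7×1000 + 2×100 + 9×10 + 4 = 7294 (decimal)
Compute 3029 - 7294 = -4265
-4265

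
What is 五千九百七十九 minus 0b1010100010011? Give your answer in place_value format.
Convert 五千九百七十九 (Chinese numeral) → 5×1000 + 9×100 + 7×10 + 9 = 5979 (decimal)
Convert 0b1010100010011 (binary) → 4096 + 1024 + 256 + 16 + 2 + 1 = 5395 (decimal)
Compute 5979 - 5395 = 584
Convert 584 (decimal) → 584 = 5×100 + 8×10 + 4 → 5 hundreds, 8 tens, 4 ones (place-value notation)
5 hundreds, 8 tens, 4 ones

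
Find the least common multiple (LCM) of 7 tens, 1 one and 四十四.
Convert 7 tens, 1 one (place-value notation) → 7×10 + 1 = 71 (decimal)
Convert 四十四 (Chinese numeral) → 4×10 + 4 = 44 (decimal)
Compute lcm(71, 44) = 3124
3124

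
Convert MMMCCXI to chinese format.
Convert MMMCCXI (Roman numeral) → 1000 + 1000 + 1000 + 100 + 100 + 10 + 1 = 3211 (decimal)
Convert 3211 (decimal) → 3211 = 3×1000 + 2×100 + 1×10 + 1 → 三千二百一十一 (Chinese numeral)
三千二百一十一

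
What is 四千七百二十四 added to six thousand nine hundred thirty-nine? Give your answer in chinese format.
Convert 四千七百二十四 (Chinese numeral) → 4×1000 + 7×100 + 2×10 + 4 = 4724 (decimal)
Convert six thousand nine hundred thirty-nine (English words) → 6×1000 + 9×100 + 39 = 6939 (decimal)
Compute 4724 + 6939 = 11663
Convert 11663 (decimal) → 11663 = 1×10000 + 1×1000 + 6×100 + 6×10 + 3 → 一万一千六百六十三 (Chinese numeral)
一万一千六百六十三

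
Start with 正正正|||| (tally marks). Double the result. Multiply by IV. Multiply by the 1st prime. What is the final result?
Convert 正正正|||| (tally marks) → 5 + 5 + 5 + 4 = 19 (decimal)
Start: 19
19 × 2 = 38
Convert IV (Roman numeral) → 4 (decimal)
38 × 4 = 152
Convert the 1st prime (prime index) → 2 (decimal)
152 × 2 = 304
304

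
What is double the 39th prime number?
The 39th prime number = 167
Compute 167 × 2 = 334
334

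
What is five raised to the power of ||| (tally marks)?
Convert five (English words) → 5 (decimal)
Convert ||| (tally marks) → 3 (decimal)
Compute 5 ^ 3 = 125
125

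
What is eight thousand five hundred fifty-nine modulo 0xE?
Convert eight thousand five hundred fifty-nine (English words) → 8×1000 + 5×100 + 59 = 8559 (decimal)
Convert 0xE (hexadecimal) → 14 (decimal)
Compute 8559 mod 14 = 5
5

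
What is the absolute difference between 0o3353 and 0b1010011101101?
Convert 0o3353 (octal) → 3×512 + 3×64 + 5×8 + 3 = 1771 (decimal)
Convert 0b1010011101101 (binary) → 4096 + 1024 + 128 + 64 + 32 + 8 + 4 + 1 = 5357 (decimal)
Compute |1771 - 5357| = 3586
3586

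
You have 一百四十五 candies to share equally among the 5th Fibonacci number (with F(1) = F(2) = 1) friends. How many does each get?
Convert 一百四十五 (Chinese numeral) → 1×100 + 4×10 + 5 = 145 (decimal)
Convert the 5th Fibonacci number (with F(1) = F(2) = 1) (Fibonacci index) → 1, 1, 2, 3, 5 → 5 (decimal)
Compute 145 ÷ 5 = 29
29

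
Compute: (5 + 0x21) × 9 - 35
Convert 0x21 (hexadecimal) → 2×16 + 1 = 33 (decimal)
Expression in decimal: (5 + 33) × 9 - 35
Parentheses first: 5 + 33 = 38
Multiply: 38 × 9 = 342
Subtract: 342 - 35 = 307
307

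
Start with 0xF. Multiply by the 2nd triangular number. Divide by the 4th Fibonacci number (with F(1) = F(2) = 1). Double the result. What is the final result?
Convert 0xF (hexadecimal) → 15 (decimal)
Start: 15
Convert the 2nd triangular number (triangular index) → 2×3/2 = 3 (decimal)
15 × 3 = 45
Convert the 4th Fibonacci number (with F(1) = F(2) = 1) (Fibonacci index) → 1, 1, 2, 3 → 3 (decimal)
45 ÷ 3 = 15
15 × 2 = 30
30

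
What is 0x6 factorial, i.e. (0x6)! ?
Convert 0x6 (hexadecimal) → 6 (decimal)
Compute 6! = 720
720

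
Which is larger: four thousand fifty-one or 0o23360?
Convert four thousand fifty-one (English words) → 4×1000 + 51 = 4051 (decimal)
Convert 0o23360 (octal) → 2×4096 + 3×512 + 3×64 + 6×8 = 9968 (decimal)
Compare 4051 vs 9968: larger = 9968
9968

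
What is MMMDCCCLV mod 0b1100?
Convert MMMDCCCLV (Roman numeral) → 1000 + 1000 + 1000 + 500 + 100 + 100 + 100 + 50 + 5 = 3855 (decimal)
Convert 0b1100 (binary) → 8 + 4 = 12 (decimal)
Compute 3855 mod 12 = 3
3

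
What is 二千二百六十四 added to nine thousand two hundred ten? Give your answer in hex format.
Convert 二千二百六十四 (Chinese numeral) → 2×1000 + 2×100 + 6×10 + 4 = 2264 (decimal)
Convert nine thousand two hundred ten (English words) → 9×1000 + 2×100 + 10 = 9210 (decimal)
Compute 2264 + 9210 = 11474
Convert 11474 (decimal) → 11474 = 2×4096 + 12×256 + 13×16 + 2 → 0x2CD2 (hexadecimal)
0x2CD2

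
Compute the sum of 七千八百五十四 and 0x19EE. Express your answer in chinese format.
Convert 七千八百五十四 (Chinese numeral) → 7×1000 + 8×100 + 5×10 + 4 = 7854 (decimal)
Convert 0x19EE (hexadecimal) → 1×4096 + 9×256 + 14×16 + 14 = 6638 (decimal)
Compute 7854 + 6638 = 14492
Convert 14492 (decimal) → 14492 = 1×10000 + 4×1000 + 4×100 + 9×10 + 2 → 一万四千四百九十二 (Chinese numeral)
一万四千四百九十二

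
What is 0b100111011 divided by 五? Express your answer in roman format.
Convert 0b100111011 (binary) → 256 + 32 + 16 + 8 + 2 + 1 = 315 (decimal)
Convert 五 (Chinese numeral) → 5 (decimal)
Compute 315 ÷ 5 = 63
Convert 63 (decimal) → 63 = 50 + 10 + 1 + 1 + 1 → LXIII (Roman numeral)
LXIII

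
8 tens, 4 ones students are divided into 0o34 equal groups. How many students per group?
Convert 8 tens, 4 ones (place-value notation) → 8×10 + 4 = 84 (decimal)
Convert 0o34 (octal) → 3×8 + 4 = 28 (decimal)
Compute 84 ÷ 28 = 3
3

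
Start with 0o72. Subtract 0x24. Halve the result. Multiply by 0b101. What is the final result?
Convert 0o72 (octal) → 7×8 + 2 = 58 (decimal)
Start: 58
Convert 0x24 (hexadecimal) → 2×16 + 4 = 36 (decimal)
58 - 36 = 22
22 ÷ 2 = 11
Convert 0b101 (binary) → 4 + 1 = 5 (decimal)
11 × 5 = 55
55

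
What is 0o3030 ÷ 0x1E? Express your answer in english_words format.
Convert 0o3030 (octal) → 3×512 + 3×8 = 1560 (decimal)
Convert 0x1E (hexadecimal) → 1×16 + 14 = 30 (decimal)
Compute 1560 ÷ 30 = 52
Convert 52 (decimal) → fifty-two (English words)
fifty-two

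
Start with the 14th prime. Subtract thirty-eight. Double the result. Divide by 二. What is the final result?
Convert the 14th prime (prime index) → 43 (decimal)
Start: 43
Convert thirty-eight (English words) → 38 (decimal)
43 - 38 = 5
5 × 2 = 10
Convert 二 (Chinese numeral) → 2 (decimal)
10 ÷ 2 = 5
5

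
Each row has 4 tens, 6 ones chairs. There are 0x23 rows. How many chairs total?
Convert 4 tens, 6 ones (place-value notation) → 4×10 + 6 = 46 (decimal)
Convert 0x23 (hexadecimal) → 2×16 + 3 = 35 (decimal)
Compute 46 × 35 = 1610
1610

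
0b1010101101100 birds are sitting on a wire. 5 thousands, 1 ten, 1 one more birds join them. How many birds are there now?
Convert 0b1010101101100 (binary) → 4096 + 1024 + 256 + 64 + 32 + 8 + 4 = 5484 (decimal)
Convert 5 thousands, 1 ten, 1 one (place-value notation) → 5×1000 + 1×10 + 1 = 5011 (decimal)
Compute 5484 + 5011 = 10495
10495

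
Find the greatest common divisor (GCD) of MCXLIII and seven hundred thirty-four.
Convert MCXLIII (Roman numeral) → 1000 + 100 + 40 + 1 + 1 + 1 = 1143 (decimal)
Convert seven hundred thirty-four (English words) → 7×100 + 34 = 734 (decimal)
Compute gcd(1143, 734) = 1
1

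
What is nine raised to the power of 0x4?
Convert nine (English words) → 9 (decimal)
Convert 0x4 (hexadecimal) → 4 (decimal)
Compute 9 ^ 4 = 6561
6561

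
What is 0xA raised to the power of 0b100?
Convert 0xA (hexadecimal) → 10 (decimal)
Convert 0b100 (binary) → 4 (decimal)
Compute 10 ^ 4 = 10000
10000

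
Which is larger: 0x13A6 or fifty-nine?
Convert 0x13A6 (hexadecimal) → 1×4096 + 3×256 + 10×16 + 6 = 5030 (decimal)
Convert fifty-nine (English words) → 59 (decimal)
Compare 5030 vs 59: larger = 5030
5030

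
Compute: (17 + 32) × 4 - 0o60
Convert 0o60 (octal) → 6×8 = 48 (decimal)
Expression in decimal: (17 + 32) × 4 - 48
Parentheses first: 17 + 32 = 49
Multiply: 49 × 4 = 196
Subtract: 196 - 48 = 148
148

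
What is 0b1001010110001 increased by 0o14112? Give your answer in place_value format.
Convert 0b1001010110001 (binary) → 4096 + 512 + 128 + 32 + 16 + 1 = 4785 (decimal)
Convert 0o14112 (octal) → 1×4096 + 4×512 + 1×64 + 1×8 + 2 = 6218 (decimal)
Compute 4785 + 6218 = 11003
Convert 11003 (decimal) → 11003 = 11×1000 + 3 → 11 thousands, 3 ones (place-value notation)
11 thousands, 3 ones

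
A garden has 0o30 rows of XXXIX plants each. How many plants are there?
Convert XXXIX (Roman numeral) → 10 + 10 + 10 + 9 = 39 (decimal)
Convert 0o30 (octal) → 3×8 = 24 (decimal)
Compute 39 × 24 = 936
936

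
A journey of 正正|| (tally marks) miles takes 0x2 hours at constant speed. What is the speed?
Convert 正正|| (tally marks) → 5 + 5 + 2 = 12 (decimal)
Convert 0x2 (hexadecimal) → 2 (decimal)
Compute 12 ÷ 2 = 6
6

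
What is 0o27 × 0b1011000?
Convert 0o27 (octal) → 2×8 + 7 = 23 (decimal)
Convert 0b1011000 (binary) → 64 + 16 + 8 = 88 (decimal)
Compute 23 × 88 = 2024
2024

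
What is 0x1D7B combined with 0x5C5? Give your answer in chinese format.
Convert 0x1D7B (hexadecimal) → 1×4096 + 13×256 + 7×16 + 11 = 7547 (decimal)
Convert 0x5C5 (hexadecimal) → 5×256 + 12×16 + 5 = 1477 (decimal)
Compute 7547 + 1477 = 9024
Convert 9024 (decimal) → 9024 = 9×1000 + 2×10 + 4 → 九千零二十四 (Chinese numeral)
九千零二十四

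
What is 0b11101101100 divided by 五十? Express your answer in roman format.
Convert 0b11101101100 (binary) → 1024 + 512 + 256 + 64 + 32 + 8 + 4 = 1900 (decimal)
Convert 五十 (Chinese numeral) → 5×10 = 50 (decimal)
Compute 1900 ÷ 50 = 38
Convert 38 (decimal) → 38 = 10 + 10 + 10 + 5 + 1 + 1 + 1 → XXXVIII (Roman numeral)
XXXVIII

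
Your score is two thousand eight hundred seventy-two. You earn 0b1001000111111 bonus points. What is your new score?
Convert two thousand eight hundred seventy-two (English words) → 2×1000 + 8×100 + 72 = 2872 (decimal)
Convert 0b1001000111111 (binary) → 4096 + 512 + 32 + 16 + 8 + 4 + 2 + 1 = 4671 (decimal)
Compute 2872 + 4671 = 7543
7543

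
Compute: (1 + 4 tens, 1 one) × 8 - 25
Convert 4 tens, 1 one (place-value notation) → 4×10 + 1 = 41 (decimal)
Expression in decimal: (1 + 41) × 8 - 25
Parentheses first: 1 + 41 = 42
Multiply: 42 × 8 = 336
Subtract: 336 - 25 = 311
311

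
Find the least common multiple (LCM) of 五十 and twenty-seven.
Convert 五十 (Chinese numeral) → 5×10 = 50 (decimal)
Convert twenty-seven (English words) → 27 (decimal)
Compute lcm(50, 27) = 1350
1350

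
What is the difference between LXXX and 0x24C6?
Convert LXXX (Roman numeral) → 50 + 10 + 10 + 10 = 80 (decimal)
Convert 0x24C6 (hexadecimal) → 2×4096 + 4×256 + 12×16 + 6 = 9414 (decimal)
Difference: |80 - 9414| = 9334
9334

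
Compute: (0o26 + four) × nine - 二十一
Convert 0o26 (octal) → 2×8 + 6 = 22 (decimal)
Convert four (English words) → 4 (decimal)
Convert nine (English words) → 9 (decimal)
Convert 二十一 (Chinese numeral) → 2×10 + 1 = 21 (decimal)
Expression in decimal: (22 + 4) × 9 - 21
Parentheses first: 22 + 4 = 26
Multiply: 26 × 9 = 234
Subtract: 234 - 21 = 213
213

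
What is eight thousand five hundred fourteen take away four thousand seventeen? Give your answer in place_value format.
Convert eight thousand five hundred fourteen (English words) → 8×1000 + 5×100 + 14 = 8514 (decimal)
Convert four thousand seventeen (English words) → 4×1000 + 17 = 4017 (decimal)
Compute 8514 - 4017 = 4497
Convert 4497 (decimal) → 4497 = 4×1000 + 4×100 + 9×10 + 7 → 4 thousands, 4 hundreds, 9 tens, 7 ones (place-value notation)
4 thousands, 4 hundreds, 9 tens, 7 ones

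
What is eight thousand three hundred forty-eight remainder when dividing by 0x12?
Convert eight thousand three hundred forty-eight (English words) → 8×1000 + 3×100 + 48 = 8348 (decimal)
Convert 0x12 (hexadecimal) → 1×16 + 2 = 18 (decimal)
Compute 8348 mod 18 = 14
14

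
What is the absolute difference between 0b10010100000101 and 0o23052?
Convert 0b10010100000101 (binary) → 8192 + 1024 + 256 + 4 + 1 = 9477 (decimal)
Convert 0o23052 (octal) → 2×4096 + 3×512 + 5×8 + 2 = 9770 (decimal)
Compute |9477 - 9770| = 293
293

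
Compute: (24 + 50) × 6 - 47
Parentheses first: 24 + 50 = 74
Multiply: 74 × 6 = 444
Subtract: 444 - 47 = 397
397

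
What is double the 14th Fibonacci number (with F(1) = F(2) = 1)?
The 14th Fibonacci number (with F(1) = F(2) = 1): 1, 1, 2, 3, 5, 8, 13, 21, 34, 55, 89, 144, 233, 377 → 377
Compute 377 × 2 = 754
754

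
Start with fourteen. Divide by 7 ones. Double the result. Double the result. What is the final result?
Convert fourteen (English words) → 14 (decimal)
Start: 14
Convert 7 ones (place-value notation) → 7 (decimal)
14 ÷ 7 = 2
2 × 2 = 4
4 × 2 = 8
8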